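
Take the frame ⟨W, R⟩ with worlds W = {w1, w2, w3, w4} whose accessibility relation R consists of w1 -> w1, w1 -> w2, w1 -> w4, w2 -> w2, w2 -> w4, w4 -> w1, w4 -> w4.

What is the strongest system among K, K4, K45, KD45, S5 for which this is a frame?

Transitive (axiom 4): no — w2 R w4 and w4 R w1, but not w2 R w1.
Euclidean (axiom 5): no — w1 R w4 and w1 R w2, but not w4 R w2.
Serial (axiom D): no — w3 has no R-successor.
Reflexive (axiom T): no — w3 is not related to itself.
So F validates K; K4 would additionally require R to be transitive. The strongest is K.

K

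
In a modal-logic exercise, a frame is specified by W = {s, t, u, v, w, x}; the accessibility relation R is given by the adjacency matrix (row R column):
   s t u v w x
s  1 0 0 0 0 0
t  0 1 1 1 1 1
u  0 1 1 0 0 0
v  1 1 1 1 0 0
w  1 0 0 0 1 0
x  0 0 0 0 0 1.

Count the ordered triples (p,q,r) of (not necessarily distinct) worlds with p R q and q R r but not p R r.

Enumerating: (t,v,s), (t,w,s), (u,t,v), (u,t,w), (u,t,x), (v,t,w), (v,t,x).

7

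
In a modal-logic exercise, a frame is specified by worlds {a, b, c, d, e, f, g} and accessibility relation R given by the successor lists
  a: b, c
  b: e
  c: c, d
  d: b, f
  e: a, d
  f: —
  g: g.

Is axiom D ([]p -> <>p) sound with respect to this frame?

No

The schema D characterises exactly the serial frames.
Serial: no — f has no R-successor.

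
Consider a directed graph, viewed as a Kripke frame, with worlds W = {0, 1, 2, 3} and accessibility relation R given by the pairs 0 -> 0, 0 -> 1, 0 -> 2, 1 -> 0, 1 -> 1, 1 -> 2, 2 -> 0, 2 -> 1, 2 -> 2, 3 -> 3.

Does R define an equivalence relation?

Reflexive: yes — every world is R-related to itself.
Symmetric: yes — every pair in R has its reverse in R.
Transitive: yes — every two-step R-path is closed by a direct edge.
So R is an equivalence relation.

Yes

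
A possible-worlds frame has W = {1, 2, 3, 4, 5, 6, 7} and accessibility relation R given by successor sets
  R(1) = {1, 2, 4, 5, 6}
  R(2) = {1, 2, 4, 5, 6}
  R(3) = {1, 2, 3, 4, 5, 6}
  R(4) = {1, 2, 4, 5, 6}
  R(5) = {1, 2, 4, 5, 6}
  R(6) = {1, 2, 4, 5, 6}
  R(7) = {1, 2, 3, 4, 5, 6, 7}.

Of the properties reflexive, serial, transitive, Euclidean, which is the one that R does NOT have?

Euclidean

Reflexive: yes — every world is R-related to itself.
Serial: yes — every world has a successor (e.g. 1 R 1).
Transitive: yes — every two-step R-path is closed by a direct edge.
Euclidean: no — 7 R 1 and 7 R 3, but not 1 R 3.
Only Euclidean fails.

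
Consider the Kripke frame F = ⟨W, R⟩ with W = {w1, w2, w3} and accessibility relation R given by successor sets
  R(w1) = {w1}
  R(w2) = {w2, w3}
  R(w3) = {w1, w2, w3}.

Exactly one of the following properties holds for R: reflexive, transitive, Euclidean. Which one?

reflexive

Reflexive: yes — every world is R-related to itself.
Transitive: no — w2 R w3 and w3 R w1, but not w2 R w1.
Euclidean: no — w3 R w1 and w3 R w2, but not w1 R w2.
Only reflexive holds.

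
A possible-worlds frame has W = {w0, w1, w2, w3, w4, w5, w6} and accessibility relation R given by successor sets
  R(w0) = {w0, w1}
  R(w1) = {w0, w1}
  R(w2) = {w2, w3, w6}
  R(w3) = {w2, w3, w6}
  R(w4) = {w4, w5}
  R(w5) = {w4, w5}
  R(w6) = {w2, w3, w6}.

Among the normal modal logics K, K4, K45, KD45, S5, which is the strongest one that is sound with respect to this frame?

S5

Transitive (axiom 4): yes — every two-step R-path is closed by a direct edge.
Euclidean (axiom 5): yes — any two successors of a common world are R-related.
Serial (axiom D): yes — every world has a successor (e.g. w0 R w0).
Reflexive (axiom T): yes — every world is R-related to itself.
So F validates K, K4, K45, KD45, S5. The strongest is S5.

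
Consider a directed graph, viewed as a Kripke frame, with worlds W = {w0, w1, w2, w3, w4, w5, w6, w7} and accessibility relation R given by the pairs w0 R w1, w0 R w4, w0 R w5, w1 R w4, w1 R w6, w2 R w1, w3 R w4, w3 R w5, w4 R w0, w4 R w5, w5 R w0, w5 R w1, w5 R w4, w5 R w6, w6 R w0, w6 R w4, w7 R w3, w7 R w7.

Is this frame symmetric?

Symmetric: no — w0 R w1 but not w1 R w0.

No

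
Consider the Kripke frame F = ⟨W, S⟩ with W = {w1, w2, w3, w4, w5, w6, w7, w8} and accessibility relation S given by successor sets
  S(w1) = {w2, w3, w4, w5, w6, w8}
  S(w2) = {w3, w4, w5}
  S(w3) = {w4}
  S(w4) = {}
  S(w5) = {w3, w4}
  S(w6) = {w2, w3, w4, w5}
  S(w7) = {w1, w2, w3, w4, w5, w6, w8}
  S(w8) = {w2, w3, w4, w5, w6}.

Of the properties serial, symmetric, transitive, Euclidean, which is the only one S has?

Serial: no — w4 has no S-successor.
Symmetric: no — w1 S w2 but not w2 S w1.
Transitive: yes — every two-step S-path is closed by a direct edge.
Euclidean: no — w1 S w2 and w1 S w6, but not w2 S w6.
Only transitive holds.

transitive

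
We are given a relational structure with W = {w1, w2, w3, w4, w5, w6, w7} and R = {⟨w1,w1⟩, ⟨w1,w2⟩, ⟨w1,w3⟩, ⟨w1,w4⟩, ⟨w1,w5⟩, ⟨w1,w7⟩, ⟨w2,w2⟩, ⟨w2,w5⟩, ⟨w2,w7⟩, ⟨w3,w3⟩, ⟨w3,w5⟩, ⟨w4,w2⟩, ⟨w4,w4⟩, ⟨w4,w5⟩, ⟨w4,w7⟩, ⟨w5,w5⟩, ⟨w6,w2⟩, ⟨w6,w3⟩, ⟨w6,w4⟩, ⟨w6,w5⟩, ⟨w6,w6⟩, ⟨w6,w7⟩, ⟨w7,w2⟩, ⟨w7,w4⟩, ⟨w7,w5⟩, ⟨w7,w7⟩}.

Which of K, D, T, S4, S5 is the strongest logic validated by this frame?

T

Serial (axiom D): yes — every world has a successor (e.g. w1 R w1).
Reflexive (axiom T): yes — every world is R-related to itself.
Transitive (axiom 4): no — w2 R w7 and w7 R w4, but not w2 R w4.
Euclidean (axiom 5): no — w1 R w2 and w1 R w3, but not w2 R w3.
So F validates K, D, T; S4 would additionally require R to be transitive. The strongest is T.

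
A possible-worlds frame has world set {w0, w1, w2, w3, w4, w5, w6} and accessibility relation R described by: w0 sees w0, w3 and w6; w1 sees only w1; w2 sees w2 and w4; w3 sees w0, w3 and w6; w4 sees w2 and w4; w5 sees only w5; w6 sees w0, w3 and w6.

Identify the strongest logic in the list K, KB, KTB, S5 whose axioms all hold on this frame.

Symmetric (axiom B): yes — every pair in R has its reverse in R.
Reflexive (axiom T): yes — every world is R-related to itself.
Euclidean (axiom 5): yes — any two successors of a common world are R-related.
So F validates K, KB, KTB, S5. The strongest is S5.

S5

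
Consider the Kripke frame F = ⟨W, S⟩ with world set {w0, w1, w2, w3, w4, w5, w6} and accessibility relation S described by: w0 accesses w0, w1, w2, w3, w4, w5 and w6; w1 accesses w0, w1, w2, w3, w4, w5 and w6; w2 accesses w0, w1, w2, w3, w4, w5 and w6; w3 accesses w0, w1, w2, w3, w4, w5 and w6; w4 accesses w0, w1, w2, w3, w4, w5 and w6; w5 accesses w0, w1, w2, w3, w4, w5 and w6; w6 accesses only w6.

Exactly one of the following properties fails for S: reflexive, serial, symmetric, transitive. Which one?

symmetric

Reflexive: yes — every world is S-related to itself.
Serial: yes — every world has a successor (e.g. w0 S w0).
Symmetric: no — w0 S w6 but not w6 S w0.
Transitive: yes — every two-step S-path is closed by a direct edge.
Only symmetric fails.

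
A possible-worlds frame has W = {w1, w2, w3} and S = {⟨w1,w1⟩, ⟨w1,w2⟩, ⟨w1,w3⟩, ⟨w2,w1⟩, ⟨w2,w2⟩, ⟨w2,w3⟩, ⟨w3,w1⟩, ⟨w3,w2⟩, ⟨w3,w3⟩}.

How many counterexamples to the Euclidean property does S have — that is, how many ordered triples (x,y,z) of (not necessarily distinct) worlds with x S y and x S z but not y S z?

0

S is Euclidean; there are no such tuples.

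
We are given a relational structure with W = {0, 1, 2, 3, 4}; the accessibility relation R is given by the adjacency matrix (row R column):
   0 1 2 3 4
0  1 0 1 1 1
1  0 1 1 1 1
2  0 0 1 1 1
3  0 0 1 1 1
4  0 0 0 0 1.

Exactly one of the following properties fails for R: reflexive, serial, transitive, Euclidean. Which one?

Reflexive: yes — every world is R-related to itself.
Serial: yes — every world has a successor (e.g. 0 R 0).
Transitive: yes — every two-step R-path is closed by a direct edge.
Euclidean: no — 0 R 4 and 0 R 2, but not 4 R 2.
Only Euclidean fails.

Euclidean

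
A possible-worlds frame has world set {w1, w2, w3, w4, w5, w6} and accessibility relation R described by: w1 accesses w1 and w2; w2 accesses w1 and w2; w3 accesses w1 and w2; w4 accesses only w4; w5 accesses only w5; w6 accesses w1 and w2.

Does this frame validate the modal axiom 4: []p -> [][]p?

By correspondence theory, 4 is valid on a frame iff R is transitive.
Transitive: yes — every two-step R-path is closed by a direct edge.

Yes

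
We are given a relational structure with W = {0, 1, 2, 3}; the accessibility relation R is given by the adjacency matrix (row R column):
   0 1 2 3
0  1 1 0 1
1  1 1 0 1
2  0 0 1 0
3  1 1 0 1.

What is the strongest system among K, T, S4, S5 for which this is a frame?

S5

Reflexive (axiom T): yes — every world is R-related to itself.
Transitive (axiom 4): yes — every two-step R-path is closed by a direct edge.
Euclidean (axiom 5): yes — any two successors of a common world are R-related.
So F validates K, T, S4, S5. The strongest is S5.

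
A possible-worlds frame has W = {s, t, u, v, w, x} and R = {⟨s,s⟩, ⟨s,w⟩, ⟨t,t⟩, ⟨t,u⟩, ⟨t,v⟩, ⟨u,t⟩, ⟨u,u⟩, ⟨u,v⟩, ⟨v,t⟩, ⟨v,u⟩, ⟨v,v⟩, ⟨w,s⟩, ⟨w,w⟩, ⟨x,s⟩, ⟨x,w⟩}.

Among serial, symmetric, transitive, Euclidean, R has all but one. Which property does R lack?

Serial: yes — every world has a successor (e.g. s R s).
Symmetric: no — x R s but not s R x.
Transitive: yes — every two-step R-path is closed by a direct edge.
Euclidean: yes — any two successors of a common world are R-related.
Only symmetric fails.

symmetric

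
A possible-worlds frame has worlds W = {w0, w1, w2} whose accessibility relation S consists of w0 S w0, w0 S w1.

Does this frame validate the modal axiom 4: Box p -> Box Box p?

Yes

By correspondence theory, 4 is valid on a frame iff S is transitive.
Transitive: yes — every two-step S-path is closed by a direct edge.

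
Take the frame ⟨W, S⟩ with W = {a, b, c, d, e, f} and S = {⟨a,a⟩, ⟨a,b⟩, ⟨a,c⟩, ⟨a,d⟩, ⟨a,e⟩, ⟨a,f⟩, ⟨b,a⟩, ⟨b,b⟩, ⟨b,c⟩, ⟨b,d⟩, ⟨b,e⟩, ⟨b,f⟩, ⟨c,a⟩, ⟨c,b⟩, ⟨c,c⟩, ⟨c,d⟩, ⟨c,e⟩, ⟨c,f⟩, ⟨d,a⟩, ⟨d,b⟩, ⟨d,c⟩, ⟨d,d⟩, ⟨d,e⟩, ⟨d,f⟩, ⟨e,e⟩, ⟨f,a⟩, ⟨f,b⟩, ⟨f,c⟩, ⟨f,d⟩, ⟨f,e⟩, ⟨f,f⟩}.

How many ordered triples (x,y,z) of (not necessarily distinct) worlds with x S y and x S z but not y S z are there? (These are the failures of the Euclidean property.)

25

Enumerating: (a,e,a), (a,e,b), (a,e,c), (a,e,d), (a,e,f), (b,e,a), (b,e,b), (b,e,c), (b,e,d), (b,e,f), (c,e,a), (c,e,b), … and 13 more.
Total: 25.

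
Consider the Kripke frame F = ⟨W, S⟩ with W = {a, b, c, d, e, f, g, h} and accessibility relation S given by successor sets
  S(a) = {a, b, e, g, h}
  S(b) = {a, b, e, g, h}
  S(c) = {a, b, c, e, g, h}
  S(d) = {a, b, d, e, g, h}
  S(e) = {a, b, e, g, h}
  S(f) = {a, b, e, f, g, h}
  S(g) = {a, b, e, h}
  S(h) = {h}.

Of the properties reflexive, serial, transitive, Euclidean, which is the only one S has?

Reflexive: no — g is not related to itself.
Serial: yes — every world has a successor (e.g. a S a).
Transitive: no — g S a and a S g, but not g S g.
Euclidean: no — a S h and a S b, but not h S b.
Only serial holds.

serial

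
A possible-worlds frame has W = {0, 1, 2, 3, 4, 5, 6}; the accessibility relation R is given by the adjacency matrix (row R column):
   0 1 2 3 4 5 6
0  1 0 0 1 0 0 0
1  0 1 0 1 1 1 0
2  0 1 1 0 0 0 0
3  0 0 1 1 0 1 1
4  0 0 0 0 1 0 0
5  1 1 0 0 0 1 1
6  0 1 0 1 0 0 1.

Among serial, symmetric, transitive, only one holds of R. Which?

serial

Serial: yes — every world has a successor (e.g. 0 R 0).
Symmetric: no — 0 R 3 but not 3 R 0.
Transitive: no — 0 R 3 and 3 R 2, but not 0 R 2.
Only serial holds.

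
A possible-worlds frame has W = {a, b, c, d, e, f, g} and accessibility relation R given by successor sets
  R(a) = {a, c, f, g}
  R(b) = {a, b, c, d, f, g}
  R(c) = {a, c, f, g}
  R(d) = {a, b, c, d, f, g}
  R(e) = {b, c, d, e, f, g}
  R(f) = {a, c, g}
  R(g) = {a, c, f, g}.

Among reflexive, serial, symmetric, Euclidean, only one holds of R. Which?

Reflexive: no — f is not related to itself.
Serial: yes — every world has a successor (e.g. a R a).
Symmetric: no — b R a but not a R b.
Euclidean: no — b R a and b R d, but not a R d.
Only serial holds.

serial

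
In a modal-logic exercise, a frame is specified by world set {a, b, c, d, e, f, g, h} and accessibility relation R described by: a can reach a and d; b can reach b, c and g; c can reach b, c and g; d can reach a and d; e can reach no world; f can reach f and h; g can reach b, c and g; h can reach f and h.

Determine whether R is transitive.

Yes

Transitive: yes — every two-step R-path is closed by a direct edge.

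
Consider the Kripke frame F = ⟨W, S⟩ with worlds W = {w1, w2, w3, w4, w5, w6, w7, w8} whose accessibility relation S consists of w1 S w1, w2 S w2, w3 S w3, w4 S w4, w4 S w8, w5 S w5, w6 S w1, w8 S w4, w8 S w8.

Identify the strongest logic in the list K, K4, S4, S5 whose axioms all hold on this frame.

Transitive (axiom 4): yes — every two-step S-path is closed by a direct edge.
Reflexive (axiom T): no — w6 is not related to itself.
Euclidean (axiom 5): yes — any two successors of a common world are S-related.
So F validates K, K4; S4 would additionally require S to be reflexive. The strongest is K4.

K4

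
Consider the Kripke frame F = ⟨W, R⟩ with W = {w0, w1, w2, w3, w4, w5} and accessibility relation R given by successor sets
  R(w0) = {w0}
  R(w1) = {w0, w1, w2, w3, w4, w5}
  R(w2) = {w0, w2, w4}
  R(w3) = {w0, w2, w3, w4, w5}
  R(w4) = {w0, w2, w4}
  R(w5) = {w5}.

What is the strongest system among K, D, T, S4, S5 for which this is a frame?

S4

Serial (axiom D): yes — every world has a successor (e.g. w0 R w0).
Reflexive (axiom T): yes — every world is R-related to itself.
Transitive (axiom 4): yes — every two-step R-path is closed by a direct edge.
Euclidean (axiom 5): no — w1 R w0 and w1 R w2, but not w0 R w2.
So F validates K, D, T, S4; S5 would additionally require R to be Euclidean. The strongest is S4.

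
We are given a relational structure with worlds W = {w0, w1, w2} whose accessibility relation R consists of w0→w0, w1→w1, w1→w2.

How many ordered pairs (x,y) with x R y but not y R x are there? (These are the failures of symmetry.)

Enumerating: (w1,w2).

1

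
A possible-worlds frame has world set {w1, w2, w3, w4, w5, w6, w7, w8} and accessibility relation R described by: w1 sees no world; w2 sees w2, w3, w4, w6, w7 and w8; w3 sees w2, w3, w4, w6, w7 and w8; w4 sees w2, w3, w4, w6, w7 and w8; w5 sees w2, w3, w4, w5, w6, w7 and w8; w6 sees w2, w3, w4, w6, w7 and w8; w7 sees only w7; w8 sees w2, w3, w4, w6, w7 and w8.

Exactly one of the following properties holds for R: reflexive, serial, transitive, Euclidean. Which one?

transitive

Reflexive: no — w1 is not related to itself.
Serial: no — w1 has no R-successor.
Transitive: yes — every two-step R-path is closed by a direct edge.
Euclidean: no — w2 R w7 and w2 R w3, but not w7 R w3.
Only transitive holds.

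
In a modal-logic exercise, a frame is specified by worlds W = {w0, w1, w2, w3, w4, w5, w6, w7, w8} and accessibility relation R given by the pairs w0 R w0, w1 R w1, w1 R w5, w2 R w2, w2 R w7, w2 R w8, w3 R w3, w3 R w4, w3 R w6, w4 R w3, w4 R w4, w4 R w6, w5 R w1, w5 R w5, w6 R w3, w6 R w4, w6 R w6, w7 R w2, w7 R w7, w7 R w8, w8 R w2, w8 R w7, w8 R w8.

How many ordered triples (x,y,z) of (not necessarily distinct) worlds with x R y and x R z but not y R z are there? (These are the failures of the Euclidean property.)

R is Euclidean; there are no such tuples.

0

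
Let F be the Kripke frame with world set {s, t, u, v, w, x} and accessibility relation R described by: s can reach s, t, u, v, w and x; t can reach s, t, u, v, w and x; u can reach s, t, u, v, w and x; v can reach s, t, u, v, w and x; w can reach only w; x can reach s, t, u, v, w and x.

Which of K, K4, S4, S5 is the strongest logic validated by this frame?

S4

Transitive (axiom 4): yes — every two-step R-path is closed by a direct edge.
Reflexive (axiom T): yes — every world is R-related to itself.
Euclidean (axiom 5): no — s R w and s R t, but not w R t.
So F validates K, K4, S4; S5 would additionally require R to be Euclidean. The strongest is S4.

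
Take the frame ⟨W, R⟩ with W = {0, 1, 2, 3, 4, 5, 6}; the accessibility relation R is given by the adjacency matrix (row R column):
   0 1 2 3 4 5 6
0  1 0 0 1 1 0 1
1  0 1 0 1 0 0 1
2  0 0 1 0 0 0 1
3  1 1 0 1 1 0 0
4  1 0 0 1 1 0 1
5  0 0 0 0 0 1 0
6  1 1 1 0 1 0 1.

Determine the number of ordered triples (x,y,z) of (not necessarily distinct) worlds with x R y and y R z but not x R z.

20

Enumerating: (0,3,1), (0,6,1), (0,6,2), (1,3,0), (1,3,4), (1,6,0), (1,6,2), (1,6,4), (2,6,0), (2,6,1), (2,6,4), (3,0,6), … and 8 more.
Total: 20.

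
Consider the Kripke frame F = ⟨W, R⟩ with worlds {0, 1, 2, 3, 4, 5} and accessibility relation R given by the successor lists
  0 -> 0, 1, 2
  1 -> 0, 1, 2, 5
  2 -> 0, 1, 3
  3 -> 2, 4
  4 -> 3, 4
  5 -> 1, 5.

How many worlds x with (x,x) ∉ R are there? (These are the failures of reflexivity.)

Enumerating: 2, 3.

2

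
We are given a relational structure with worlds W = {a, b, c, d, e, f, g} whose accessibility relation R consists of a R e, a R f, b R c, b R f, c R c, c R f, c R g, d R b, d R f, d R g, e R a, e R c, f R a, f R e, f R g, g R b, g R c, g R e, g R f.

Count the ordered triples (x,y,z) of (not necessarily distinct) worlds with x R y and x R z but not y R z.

Enumerating: (a,e,e), (a,e,f), (a,f,f), (b,f,c), (b,f,f), (c,f,c), (c,f,f), (c,g,g), (d,b,b), (d,b,g), (d,f,b), (d,f,f), … and 20 more.
Total: 32.

32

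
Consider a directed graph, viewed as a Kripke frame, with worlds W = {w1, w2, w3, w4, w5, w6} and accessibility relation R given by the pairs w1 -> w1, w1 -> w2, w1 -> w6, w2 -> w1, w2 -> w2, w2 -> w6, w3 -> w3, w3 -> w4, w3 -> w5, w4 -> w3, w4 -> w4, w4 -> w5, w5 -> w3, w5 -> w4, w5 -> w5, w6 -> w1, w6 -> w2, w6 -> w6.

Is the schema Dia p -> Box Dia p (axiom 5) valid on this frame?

By correspondence theory, 5 is valid on a frame iff R is Euclidean.
Euclidean: yes — any two successors of a common world are R-related.

Yes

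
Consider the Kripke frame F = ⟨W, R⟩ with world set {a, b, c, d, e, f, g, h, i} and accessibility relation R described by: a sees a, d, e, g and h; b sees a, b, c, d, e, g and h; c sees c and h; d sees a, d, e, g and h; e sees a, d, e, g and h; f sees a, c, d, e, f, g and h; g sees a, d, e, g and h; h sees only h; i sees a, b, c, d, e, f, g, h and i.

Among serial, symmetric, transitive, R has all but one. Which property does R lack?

Serial: yes — every world has a successor (e.g. a R a).
Symmetric: no — a R h but not h R a.
Transitive: yes — every two-step R-path is closed by a direct edge.
Only symmetric fails.

symmetric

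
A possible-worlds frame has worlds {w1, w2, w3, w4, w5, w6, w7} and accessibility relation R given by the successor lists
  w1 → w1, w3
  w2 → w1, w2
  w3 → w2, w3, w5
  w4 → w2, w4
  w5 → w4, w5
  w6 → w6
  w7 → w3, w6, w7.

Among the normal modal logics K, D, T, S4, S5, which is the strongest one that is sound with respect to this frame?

Serial (axiom D): yes — every world has a successor (e.g. w1 R w1).
Reflexive (axiom T): yes — every world is R-related to itself.
Transitive (axiom 4): no — w1 R w3 and w3 R w2, but not w1 R w2.
Euclidean (axiom 5): no — w3 R w2 and w3 R w5, but not w2 R w5.
So F validates K, D, T; S4 would additionally require R to be transitive. The strongest is T.

T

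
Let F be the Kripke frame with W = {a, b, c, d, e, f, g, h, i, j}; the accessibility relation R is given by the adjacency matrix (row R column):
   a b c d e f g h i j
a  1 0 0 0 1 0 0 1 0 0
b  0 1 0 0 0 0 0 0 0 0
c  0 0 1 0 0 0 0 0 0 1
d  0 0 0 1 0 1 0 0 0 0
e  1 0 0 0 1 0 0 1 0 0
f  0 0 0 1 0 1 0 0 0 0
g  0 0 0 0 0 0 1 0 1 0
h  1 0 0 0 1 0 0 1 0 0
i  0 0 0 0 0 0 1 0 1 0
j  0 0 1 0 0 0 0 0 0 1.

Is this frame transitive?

Yes

Transitive: yes — every two-step R-path is closed by a direct edge.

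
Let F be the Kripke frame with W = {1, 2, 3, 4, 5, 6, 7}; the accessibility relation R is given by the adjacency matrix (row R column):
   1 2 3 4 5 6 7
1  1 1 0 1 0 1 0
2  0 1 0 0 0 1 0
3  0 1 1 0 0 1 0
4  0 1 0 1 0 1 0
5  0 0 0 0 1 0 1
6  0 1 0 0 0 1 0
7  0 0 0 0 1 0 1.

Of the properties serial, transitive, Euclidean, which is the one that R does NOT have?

Euclidean

Serial: yes — every world has a successor (e.g. 1 R 1).
Transitive: yes — every two-step R-path is closed by a direct edge.
Euclidean: no — 1 R 2 and 1 R 4, but not 2 R 4.
Only Euclidean fails.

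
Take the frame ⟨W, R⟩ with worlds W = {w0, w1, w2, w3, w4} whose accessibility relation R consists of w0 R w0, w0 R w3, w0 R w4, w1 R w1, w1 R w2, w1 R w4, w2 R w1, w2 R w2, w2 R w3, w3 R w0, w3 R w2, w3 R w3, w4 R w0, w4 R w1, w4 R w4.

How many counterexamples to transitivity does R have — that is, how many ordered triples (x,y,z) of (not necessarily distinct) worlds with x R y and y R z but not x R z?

Enumerating: (w0,w3,w2), (w0,w4,w1), (w1,w2,w3), (w1,w4,w0), (w2,w1,w4), (w2,w3,w0), (w3,w0,w4), (w3,w2,w1), (w4,w0,w3), (w4,w1,w2).

10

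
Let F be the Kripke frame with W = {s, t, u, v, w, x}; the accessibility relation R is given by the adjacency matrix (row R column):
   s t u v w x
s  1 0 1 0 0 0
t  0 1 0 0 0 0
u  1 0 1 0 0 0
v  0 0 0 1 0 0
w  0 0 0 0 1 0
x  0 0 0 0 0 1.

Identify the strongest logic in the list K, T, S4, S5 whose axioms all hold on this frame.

Reflexive (axiom T): yes — every world is R-related to itself.
Transitive (axiom 4): yes — every two-step R-path is closed by a direct edge.
Euclidean (axiom 5): yes — any two successors of a common world are R-related.
So F validates K, T, S4, S5. The strongest is S5.

S5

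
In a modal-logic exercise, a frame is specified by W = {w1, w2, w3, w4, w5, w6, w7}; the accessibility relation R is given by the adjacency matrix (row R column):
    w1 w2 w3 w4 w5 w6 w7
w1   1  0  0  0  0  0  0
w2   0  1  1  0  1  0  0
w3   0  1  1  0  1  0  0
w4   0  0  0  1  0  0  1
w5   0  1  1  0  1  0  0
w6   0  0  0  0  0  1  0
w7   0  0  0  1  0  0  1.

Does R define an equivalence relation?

Yes

Reflexive: yes — every world is R-related to itself.
Symmetric: yes — every pair in R has its reverse in R.
Transitive: yes — every two-step R-path is closed by a direct edge.
So R is an equivalence relation.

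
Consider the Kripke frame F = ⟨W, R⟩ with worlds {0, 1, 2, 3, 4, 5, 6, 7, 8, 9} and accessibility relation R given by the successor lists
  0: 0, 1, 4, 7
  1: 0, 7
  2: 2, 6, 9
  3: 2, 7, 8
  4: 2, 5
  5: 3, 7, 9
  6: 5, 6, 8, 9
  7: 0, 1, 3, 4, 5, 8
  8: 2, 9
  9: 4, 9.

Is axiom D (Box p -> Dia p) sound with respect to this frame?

Yes

The schema D characterises exactly the serial frames.
Serial: yes — every world has a successor (e.g. 0 R 0).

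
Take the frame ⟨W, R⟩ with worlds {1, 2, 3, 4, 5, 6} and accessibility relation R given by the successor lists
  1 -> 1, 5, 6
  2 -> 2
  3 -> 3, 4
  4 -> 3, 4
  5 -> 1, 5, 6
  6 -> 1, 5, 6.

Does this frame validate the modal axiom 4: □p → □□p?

Yes

By correspondence theory, 4 is valid on a frame iff R is transitive.
Transitive: yes — every two-step R-path is closed by a direct edge.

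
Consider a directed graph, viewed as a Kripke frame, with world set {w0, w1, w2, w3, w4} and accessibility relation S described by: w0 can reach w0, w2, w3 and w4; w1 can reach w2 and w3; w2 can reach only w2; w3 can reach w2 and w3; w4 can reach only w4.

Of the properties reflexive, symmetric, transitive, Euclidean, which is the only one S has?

transitive

Reflexive: no — w1 is not related to itself.
Symmetric: no — w0 S w2 but not w2 S w0.
Transitive: yes — every two-step S-path is closed by a direct edge.
Euclidean: no — w0 S w2 and w0 S w3, but not w2 S w3.
Only transitive holds.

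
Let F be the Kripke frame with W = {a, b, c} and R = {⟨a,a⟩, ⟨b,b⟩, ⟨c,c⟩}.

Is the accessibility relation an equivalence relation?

Yes

Reflexive: yes — every world is R-related to itself.
Symmetric: yes — every pair in R has its reverse in R.
Transitive: yes — every two-step R-path is closed by a direct edge.
So R is an equivalence relation.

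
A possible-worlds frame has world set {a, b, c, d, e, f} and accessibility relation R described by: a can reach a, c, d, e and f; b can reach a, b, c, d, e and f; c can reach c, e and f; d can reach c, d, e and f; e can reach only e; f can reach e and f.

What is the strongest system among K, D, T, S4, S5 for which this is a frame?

S4

Serial (axiom D): yes — every world has a successor (e.g. a R a).
Reflexive (axiom T): yes — every world is R-related to itself.
Transitive (axiom 4): yes — every two-step R-path is closed by a direct edge.
Euclidean (axiom 5): no — a R c and a R d, but not c R d.
So F validates K, D, T, S4; S5 would additionally require R to be Euclidean. The strongest is S4.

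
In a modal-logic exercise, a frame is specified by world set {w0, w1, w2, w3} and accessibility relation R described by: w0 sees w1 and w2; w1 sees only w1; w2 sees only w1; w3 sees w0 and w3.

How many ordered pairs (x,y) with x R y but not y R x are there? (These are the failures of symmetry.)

4

Enumerating: (w0,w1), (w0,w2), (w2,w1), (w3,w0).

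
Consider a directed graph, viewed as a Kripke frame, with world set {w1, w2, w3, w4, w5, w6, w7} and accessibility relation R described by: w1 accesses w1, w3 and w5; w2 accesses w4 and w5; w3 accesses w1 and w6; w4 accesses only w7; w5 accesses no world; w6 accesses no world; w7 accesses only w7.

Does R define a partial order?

No

Reflexive: no — w2 is not related to itself.
Transitive: no — w1 R w3 and w3 R w6, but not w1 R w6.
Antisymmetric: no — w1 R w3 and w3 R w1 with w1 ≠ w3.
So R is not a partial order.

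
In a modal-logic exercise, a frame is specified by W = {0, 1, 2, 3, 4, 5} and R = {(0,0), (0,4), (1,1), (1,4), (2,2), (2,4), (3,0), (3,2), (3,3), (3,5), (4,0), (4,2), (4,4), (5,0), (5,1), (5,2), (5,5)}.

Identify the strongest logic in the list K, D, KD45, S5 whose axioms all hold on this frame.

D

Serial (axiom D): yes — every world has a successor (e.g. 0 R 0).
Euclidean (axiom 5): no — 3 R 0 and 3 R 2, but not 0 R 2.
Transitive (axiom 4): no — 0 R 4 and 4 R 2, but not 0 R 2.
Reflexive (axiom T): yes — every world is R-related to itself.
So F validates K, D; KD45 would additionally require R to be Euclidean and transitive. The strongest is D.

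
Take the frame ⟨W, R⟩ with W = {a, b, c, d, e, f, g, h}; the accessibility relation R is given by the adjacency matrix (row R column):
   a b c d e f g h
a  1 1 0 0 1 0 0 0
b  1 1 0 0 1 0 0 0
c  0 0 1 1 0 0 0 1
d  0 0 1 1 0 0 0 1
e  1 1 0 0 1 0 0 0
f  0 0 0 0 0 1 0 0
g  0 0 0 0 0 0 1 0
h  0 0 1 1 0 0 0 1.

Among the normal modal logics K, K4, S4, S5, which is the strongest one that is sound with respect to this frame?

S5

Transitive (axiom 4): yes — every two-step R-path is closed by a direct edge.
Reflexive (axiom T): yes — every world is R-related to itself.
Euclidean (axiom 5): yes — any two successors of a common world are R-related.
So F validates K, K4, S4, S5. The strongest is S5.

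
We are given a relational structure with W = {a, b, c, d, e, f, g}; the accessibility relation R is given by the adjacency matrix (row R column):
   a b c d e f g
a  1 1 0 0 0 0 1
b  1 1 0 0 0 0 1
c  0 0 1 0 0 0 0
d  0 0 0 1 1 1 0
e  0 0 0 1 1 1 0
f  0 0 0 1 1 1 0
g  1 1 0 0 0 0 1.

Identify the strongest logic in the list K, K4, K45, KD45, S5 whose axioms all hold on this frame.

S5

Transitive (axiom 4): yes — every two-step R-path is closed by a direct edge.
Euclidean (axiom 5): yes — any two successors of a common world are R-related.
Serial (axiom D): yes — every world has a successor (e.g. a R a).
Reflexive (axiom T): yes — every world is R-related to itself.
So F validates K, K4, K45, KD45, S5. The strongest is S5.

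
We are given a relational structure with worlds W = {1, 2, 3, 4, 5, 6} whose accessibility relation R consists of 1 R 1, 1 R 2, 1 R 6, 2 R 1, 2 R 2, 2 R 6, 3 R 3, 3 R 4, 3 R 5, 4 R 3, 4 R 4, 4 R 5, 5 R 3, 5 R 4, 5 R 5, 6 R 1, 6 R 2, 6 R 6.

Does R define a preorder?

Reflexive: yes — every world is R-related to itself.
Transitive: yes — every two-step R-path is closed by a direct edge.
So R is a preorder.

Yes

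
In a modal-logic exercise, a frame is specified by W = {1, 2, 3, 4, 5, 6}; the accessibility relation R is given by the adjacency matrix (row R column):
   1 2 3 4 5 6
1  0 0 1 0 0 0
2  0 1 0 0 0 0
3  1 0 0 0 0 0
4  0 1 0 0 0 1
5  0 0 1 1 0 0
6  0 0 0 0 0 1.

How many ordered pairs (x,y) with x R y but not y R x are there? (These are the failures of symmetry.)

Enumerating: (4,2), (4,6), (5,3), (5,4).

4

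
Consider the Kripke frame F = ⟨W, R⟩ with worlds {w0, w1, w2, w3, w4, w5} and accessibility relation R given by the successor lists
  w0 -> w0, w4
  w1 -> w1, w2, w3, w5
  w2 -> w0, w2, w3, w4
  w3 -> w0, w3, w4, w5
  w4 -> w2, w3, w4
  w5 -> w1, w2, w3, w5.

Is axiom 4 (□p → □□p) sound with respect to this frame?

Axiom 4 corresponds to the accessibility relation being transitive.
Transitive: no — w0 R w4 and w4 R w2, but not w0 R w2.

No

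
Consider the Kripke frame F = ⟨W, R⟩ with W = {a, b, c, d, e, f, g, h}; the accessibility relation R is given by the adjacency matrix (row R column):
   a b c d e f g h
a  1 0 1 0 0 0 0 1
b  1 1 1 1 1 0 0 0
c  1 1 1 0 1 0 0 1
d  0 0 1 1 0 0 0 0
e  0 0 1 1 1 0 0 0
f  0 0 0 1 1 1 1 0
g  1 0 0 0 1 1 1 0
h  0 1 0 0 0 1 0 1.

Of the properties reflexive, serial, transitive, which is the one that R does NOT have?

Reflexive: yes — every world is R-related to itself.
Serial: yes — every world has a successor (e.g. a R a).
Transitive: no — a R c and c R b, but not a R b.
Only transitive fails.

transitive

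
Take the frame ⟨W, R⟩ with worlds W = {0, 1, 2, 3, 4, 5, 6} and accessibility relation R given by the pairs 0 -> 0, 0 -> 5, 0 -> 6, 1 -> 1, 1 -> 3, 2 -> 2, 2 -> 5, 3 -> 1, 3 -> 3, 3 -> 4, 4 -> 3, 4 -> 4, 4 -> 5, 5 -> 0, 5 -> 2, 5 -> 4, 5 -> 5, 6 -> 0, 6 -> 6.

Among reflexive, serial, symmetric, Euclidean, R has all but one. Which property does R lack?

Euclidean

Reflexive: yes — every world is R-related to itself.
Serial: yes — every world has a successor (e.g. 0 R 0).
Symmetric: yes — every pair in R has its reverse in R.
Euclidean: no — 0 R 5 and 0 R 6, but not 5 R 6.
Only Euclidean fails.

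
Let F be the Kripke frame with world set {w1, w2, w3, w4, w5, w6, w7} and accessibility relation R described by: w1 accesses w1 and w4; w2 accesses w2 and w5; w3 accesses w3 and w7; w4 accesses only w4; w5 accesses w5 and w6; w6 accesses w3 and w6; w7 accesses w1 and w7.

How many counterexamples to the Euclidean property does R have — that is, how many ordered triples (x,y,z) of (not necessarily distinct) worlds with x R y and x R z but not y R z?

6

Enumerating: (w1,w4,w1), (w2,w5,w2), (w3,w7,w3), (w5,w6,w5), (w6,w3,w6), (w7,w1,w7).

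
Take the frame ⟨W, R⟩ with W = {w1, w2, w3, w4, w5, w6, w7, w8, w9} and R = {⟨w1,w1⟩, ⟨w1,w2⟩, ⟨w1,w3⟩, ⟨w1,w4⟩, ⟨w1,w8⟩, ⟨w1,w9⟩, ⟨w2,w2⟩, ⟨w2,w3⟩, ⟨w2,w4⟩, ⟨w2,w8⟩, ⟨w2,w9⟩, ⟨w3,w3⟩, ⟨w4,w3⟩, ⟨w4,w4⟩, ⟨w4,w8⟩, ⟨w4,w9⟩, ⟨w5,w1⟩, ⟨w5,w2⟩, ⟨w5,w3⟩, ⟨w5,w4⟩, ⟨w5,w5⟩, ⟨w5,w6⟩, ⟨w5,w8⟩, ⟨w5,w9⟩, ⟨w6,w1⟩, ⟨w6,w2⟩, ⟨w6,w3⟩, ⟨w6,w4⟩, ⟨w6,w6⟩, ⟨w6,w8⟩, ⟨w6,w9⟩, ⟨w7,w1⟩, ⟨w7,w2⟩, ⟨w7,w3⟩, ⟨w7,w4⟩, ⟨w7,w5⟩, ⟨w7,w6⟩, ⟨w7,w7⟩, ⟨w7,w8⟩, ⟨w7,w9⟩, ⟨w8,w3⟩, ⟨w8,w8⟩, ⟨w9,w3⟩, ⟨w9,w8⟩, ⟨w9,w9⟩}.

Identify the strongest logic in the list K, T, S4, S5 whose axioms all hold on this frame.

Reflexive (axiom T): yes — every world is R-related to itself.
Transitive (axiom 4): yes — every two-step R-path is closed by a direct edge.
Euclidean (axiom 5): no — w1 R w3 and w1 R w2, but not w3 R w2.
So F validates K, T, S4; S5 would additionally require R to be Euclidean. The strongest is S4.

S4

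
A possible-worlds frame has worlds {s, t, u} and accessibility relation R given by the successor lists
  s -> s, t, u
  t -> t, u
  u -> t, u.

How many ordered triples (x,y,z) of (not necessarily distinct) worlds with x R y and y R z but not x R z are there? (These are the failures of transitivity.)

R is transitive; there are no such tuples.

0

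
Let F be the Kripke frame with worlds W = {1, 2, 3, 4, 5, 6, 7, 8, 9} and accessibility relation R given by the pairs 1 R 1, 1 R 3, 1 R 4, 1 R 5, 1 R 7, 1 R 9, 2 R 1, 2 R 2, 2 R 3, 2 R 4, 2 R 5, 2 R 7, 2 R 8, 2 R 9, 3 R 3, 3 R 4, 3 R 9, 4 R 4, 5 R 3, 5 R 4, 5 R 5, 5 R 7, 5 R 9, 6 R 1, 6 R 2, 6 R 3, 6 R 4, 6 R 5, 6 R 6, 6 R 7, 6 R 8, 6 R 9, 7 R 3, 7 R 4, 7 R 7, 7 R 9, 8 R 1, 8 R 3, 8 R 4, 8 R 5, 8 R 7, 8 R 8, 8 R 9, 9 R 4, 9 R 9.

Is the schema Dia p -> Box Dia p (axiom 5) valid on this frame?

Axiom 5 corresponds to the accessibility relation being Euclidean.
Euclidean: no — 1 R 3 and 1 R 5, but not 3 R 5.

No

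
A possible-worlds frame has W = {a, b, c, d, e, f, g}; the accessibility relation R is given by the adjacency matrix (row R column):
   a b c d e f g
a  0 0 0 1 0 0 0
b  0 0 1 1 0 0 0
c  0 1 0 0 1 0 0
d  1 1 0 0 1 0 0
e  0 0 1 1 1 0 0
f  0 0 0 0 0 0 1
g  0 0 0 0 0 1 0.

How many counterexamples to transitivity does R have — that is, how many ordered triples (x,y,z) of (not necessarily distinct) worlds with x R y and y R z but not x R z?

Enumerating: (a,d,a), (a,d,b), (a,d,e), (b,c,b), (b,c,e), (b,d,a), (b,d,b), (b,d,e), (c,b,c), (c,b,d), (c,e,c), (c,e,d), … and 10 more.
Total: 22.

22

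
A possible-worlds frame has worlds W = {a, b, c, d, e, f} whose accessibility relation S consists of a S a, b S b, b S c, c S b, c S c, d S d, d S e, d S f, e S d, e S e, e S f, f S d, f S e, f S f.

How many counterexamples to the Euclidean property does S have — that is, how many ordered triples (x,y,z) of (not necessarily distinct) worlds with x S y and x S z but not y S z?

0

S is Euclidean; there are no such tuples.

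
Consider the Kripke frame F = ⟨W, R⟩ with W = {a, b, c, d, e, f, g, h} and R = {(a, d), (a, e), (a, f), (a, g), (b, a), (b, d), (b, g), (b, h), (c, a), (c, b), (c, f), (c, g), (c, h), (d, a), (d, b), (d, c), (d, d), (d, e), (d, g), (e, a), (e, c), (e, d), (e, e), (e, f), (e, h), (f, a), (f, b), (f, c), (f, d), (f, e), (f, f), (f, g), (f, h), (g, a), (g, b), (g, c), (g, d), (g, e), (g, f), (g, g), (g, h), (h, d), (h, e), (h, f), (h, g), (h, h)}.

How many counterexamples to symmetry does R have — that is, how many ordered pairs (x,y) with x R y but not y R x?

11

Enumerating: (b,a), (b,h), (c,a), (c,b), (c,h), (d,c), (e,c), (f,b), (f,d), (g,e), (h,d).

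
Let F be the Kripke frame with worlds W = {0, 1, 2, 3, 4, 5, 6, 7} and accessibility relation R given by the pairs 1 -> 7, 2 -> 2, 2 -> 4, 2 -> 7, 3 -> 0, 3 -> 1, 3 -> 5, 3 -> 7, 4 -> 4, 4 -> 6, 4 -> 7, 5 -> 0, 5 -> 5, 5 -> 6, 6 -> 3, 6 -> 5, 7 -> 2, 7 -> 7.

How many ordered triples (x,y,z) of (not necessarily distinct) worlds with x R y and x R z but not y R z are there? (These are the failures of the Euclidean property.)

26

Enumerating: (2,4,2), (2,7,4), (3,0,0), (3,0,1), (3,0,5), (3,0,7), (3,1,0), (3,1,1), (3,1,5), (3,5,1), (3,5,7), (3,7,0), … and 14 more.
Total: 26.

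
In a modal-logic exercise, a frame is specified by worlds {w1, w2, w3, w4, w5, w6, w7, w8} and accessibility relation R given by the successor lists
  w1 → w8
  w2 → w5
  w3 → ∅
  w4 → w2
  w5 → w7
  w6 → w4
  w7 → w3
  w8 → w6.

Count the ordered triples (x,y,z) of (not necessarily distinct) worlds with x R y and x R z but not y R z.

Enumerating: (w1,w8,w8), (w2,w5,w5), (w4,w2,w2), (w5,w7,w7), (w6,w4,w4), (w7,w3,w3), (w8,w6,w6).

7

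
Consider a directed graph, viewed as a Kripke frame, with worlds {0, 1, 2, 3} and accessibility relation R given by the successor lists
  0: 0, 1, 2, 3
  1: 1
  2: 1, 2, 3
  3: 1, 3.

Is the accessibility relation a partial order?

Yes

Reflexive: yes — every world is R-related to itself.
Transitive: yes — every two-step R-path is closed by a direct edge.
Antisymmetric: yes — no distinct pair is related both ways.
So R is a partial order.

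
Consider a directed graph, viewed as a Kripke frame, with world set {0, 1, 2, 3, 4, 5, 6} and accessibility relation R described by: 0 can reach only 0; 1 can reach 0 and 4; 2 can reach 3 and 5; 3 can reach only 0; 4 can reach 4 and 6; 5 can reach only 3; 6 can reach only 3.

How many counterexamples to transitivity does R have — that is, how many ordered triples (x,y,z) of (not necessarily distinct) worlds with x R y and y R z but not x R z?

5

Enumerating: (1,4,6), (2,3,0), (4,6,3), (5,3,0), (6,3,0).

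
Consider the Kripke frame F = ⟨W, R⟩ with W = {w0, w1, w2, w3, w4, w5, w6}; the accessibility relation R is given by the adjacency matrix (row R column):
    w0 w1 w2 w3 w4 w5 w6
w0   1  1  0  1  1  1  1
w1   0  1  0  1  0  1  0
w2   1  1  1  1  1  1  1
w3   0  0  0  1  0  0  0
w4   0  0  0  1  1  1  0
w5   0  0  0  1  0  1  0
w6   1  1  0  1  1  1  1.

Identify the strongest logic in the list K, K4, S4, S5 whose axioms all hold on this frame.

S4

Transitive (axiom 4): yes — every two-step R-path is closed by a direct edge.
Reflexive (axiom T): yes — every world is R-related to itself.
Euclidean (axiom 5): no — w0 R w1 and w0 R w4, but not w1 R w4.
So F validates K, K4, S4; S5 would additionally require R to be Euclidean. The strongest is S4.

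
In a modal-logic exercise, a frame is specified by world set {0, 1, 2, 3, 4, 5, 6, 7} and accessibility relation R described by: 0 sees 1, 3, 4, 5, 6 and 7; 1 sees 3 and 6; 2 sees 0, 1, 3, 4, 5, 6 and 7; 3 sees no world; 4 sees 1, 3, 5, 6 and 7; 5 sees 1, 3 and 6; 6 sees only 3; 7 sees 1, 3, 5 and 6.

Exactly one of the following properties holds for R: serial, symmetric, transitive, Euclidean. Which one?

Serial: no — 3 has no R-successor.
Symmetric: no — 0 R 1 but not 1 R 0.
Transitive: yes — every two-step R-path is closed by a direct edge.
Euclidean: no — 0 R 1 and 0 R 4, but not 1 R 4.
Only transitive holds.

transitive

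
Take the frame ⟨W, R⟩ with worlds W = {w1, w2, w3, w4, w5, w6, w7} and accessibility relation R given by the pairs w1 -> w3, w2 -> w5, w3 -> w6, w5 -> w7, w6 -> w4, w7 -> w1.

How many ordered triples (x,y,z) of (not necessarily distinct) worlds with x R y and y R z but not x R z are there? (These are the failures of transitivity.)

Enumerating: (w1,w3,w6), (w2,w5,w7), (w3,w6,w4), (w5,w7,w1), (w7,w1,w3).

5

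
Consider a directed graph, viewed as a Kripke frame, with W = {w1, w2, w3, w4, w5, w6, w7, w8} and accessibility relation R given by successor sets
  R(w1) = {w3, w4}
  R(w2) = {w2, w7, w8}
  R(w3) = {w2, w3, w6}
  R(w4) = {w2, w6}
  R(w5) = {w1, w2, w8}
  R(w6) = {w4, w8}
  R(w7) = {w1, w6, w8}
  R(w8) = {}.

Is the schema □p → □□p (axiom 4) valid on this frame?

By correspondence theory, 4 is valid on a frame iff R is transitive.
Transitive: no — w1 R w3 and w3 R w2, but not w1 R w2.

No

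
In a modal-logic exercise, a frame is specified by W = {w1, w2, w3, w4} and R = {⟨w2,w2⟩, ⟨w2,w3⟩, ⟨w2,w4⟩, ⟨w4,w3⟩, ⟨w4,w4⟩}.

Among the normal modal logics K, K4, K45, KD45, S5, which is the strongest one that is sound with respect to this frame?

K4

Transitive (axiom 4): yes — every two-step R-path is closed by a direct edge.
Euclidean (axiom 5): no — w2 R w3 and w2 R w4, but not w3 R w4.
Serial (axiom D): no — w1 has no R-successor.
Reflexive (axiom T): no — w1 is not related to itself.
So F validates K, K4; K45 would additionally require R to be Euclidean. The strongest is K4.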